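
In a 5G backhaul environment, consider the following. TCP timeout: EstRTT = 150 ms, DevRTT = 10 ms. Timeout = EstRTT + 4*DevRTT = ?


Given: EstRTT = 150 ms, DevRTT = 10 ms
Timeout = EstRTT + 4 * DevRTT
4 * DevRTT = 4 * 10 = 40
Timeout = 150 + 40 = 190 ms

190


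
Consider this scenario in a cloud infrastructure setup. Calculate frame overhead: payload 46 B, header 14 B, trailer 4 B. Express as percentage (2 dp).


Given: payload = 46 B, header = 14 B, trailer = 4 B
Overhead bytes = header + trailer = 14 + 4 = 18
Total frame = payload + overhead = 46 + 18 = 64
Overhead % = 18 / 64 * 100 = 28.1250% -> 28.13% (2 dp)

28.13


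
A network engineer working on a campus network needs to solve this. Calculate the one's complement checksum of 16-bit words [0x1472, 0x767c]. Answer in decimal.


Given words: [0x1472, 0x767c]
Step 1: Sum all words
Raw sum = 5234 + 30332 = 35566
One's complement = ~35566 & 0xFFFF = 29969

29969


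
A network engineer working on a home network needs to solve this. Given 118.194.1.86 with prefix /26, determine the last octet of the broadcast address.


Given: IP = 118.194.1.86, prefix = /26
Host bits = 32 - 26 = 6
Network last octet = 86 AND mask = 64
Host part size = 2^6 - 1 = 63
Broadcast last octet = 64 OR 63 = 127

127


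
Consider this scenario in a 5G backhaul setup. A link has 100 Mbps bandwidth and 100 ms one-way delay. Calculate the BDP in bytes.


Given: bandwidth = 100 Mbps, delay = 100 ms
BDP in bits = 100 * 10^6 * 100 / 1000
BDP in bits = 10000000
BDP in bytes = 10000000 / 8 = 1250000

1250000


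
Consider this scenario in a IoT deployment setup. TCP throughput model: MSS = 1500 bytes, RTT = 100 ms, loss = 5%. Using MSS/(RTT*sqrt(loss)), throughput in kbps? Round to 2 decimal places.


Given: MSS = 1500 bytes, RTT = 100 ms, loss = 5%
RTT in seconds = 100 / 1000 = 0.1
Loss rate = 5% = 0.05
sqrt(loss) = sqrt(0.05) = 0.223606797750
Throughput (bytes/s) = 1500 / (0.1 * 0.223606797750) = 67082.0393
Throughput (kbps) = 67082.0393 * 8 / 1000 = 536.656315 -> 536.66 kbps (2 dp)

536.66


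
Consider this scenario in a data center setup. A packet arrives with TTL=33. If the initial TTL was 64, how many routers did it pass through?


Given: initial TTL = 64, received TTL = 33
Hops = initial TTL - received TTL
Hops = 64 - 33 = 31

31


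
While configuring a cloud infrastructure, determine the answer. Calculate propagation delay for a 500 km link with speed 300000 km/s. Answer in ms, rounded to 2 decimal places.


Given: distance = 500 km, speed = 300000 km/s
Delay = distance / speed = 500 / 300000 seconds
Delay in ms = 500 * 1000 / 300000
Delay = 1.6667 ms
Rounded to 2 dp = 1.67 ms

1.67


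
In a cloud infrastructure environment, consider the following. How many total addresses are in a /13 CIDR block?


Given: CIDR prefix /13
Host bits = 32 - 13 = 19
Total addresses = 2^19 = 524288

524288


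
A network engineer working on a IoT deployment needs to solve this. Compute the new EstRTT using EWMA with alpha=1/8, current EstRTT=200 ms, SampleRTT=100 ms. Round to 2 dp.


Given: EstRTT = 200 ms, SampleRTT = 100 ms, alpha = 1/8
New EstRTT = (1 - alpha) * EstRTT + alpha * SampleRTT
(7/8) * 200 = 175
(1/8) * 100 = 12.5
New EstRTT = 175 + 12.5 = 187.5 ms -> 187.50 ms (2 dp)

187.50


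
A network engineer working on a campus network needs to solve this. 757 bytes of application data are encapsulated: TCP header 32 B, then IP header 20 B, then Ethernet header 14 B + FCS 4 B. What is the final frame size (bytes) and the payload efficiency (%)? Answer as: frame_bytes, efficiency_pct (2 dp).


TCP segment = 757 + 32 = 789 B
IP packet = 789 + 20 = 809 B
Ethernet frame = 809 + 14 + 4 = 827 B
Efficiency = app / frame = 757 / 827 = 0.915357 = 91.5357% -> 91.54% (2 dp)

827, 91.54


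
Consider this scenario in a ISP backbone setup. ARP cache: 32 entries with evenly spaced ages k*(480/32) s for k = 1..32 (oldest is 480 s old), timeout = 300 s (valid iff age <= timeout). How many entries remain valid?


Ages are k * 480/32 s for k = 1..32 (spacing = 15.0000 s).
Entry k is valid iff k * 480/32 <= 300 iff k <= 32 * 300 / 480 = 20.0000
n_valid = floor(20.0000) = 20
(n_stale = 32 - 20 = 12)

20


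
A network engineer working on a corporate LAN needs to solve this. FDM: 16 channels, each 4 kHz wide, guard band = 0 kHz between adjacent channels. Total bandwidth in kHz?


Given: 16 channels, 4 kHz each, guard = 0 kHz
Channel bandwidth = 16 * 4 = 64 kHz
Guard bands = 15 gaps * 0 kHz = 0 kHz
Total = 64 + 0 = 64 kHz

64


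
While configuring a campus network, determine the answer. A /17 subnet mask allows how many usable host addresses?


Given: subnet mask /17
Host bits = 32 - 17 = 15
Total addresses = 2^15 = 32768
Usable hosts = 32768 - 2 (network + broadcast) = 32766

32766


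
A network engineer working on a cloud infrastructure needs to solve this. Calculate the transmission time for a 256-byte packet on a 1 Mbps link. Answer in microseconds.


Given: packet = 256 bytes, bandwidth = 1 Mbps
Packet in bits = 256 * 8 = 2048 bits
Bandwidth = 1 * 10^6 = 1000000 bps
Time = 2048 / 1000000 seconds
Time in us = 2048 * 10^6 / 1000000 = 2048

2048


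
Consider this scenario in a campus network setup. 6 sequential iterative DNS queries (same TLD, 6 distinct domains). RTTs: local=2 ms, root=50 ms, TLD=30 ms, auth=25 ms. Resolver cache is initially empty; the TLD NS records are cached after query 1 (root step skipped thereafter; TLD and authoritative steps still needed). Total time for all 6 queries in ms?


Lookup 1 (cold cache): local + root + TLD + auth = 2 + 50 + 30 + 25 = 107 ms
Lookups 2..6 (TLD NS cached -> skip root; new domain -> still ask TLD and auth): local + TLD + auth = 2 + 30 + 25 = 57 ms each
Remaining 5 lookups: 5 * 57 = 285 ms
Total = 107 + 285 = 392 ms

392


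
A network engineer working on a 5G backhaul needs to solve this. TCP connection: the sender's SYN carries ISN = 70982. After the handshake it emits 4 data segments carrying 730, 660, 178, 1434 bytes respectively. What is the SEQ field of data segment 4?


The SYN occupies sequence number ISN = 70982, so the first data byte is ISN + 1 = 70983.
SEQ of data segment i = (ISN + 1) + sum of payload sizes of segments 1..i-1.
Segment 1: SEQ = 70983, payload = 730 bytes
Segment 2: SEQ = 71713, payload = 660 bytes
Segment 3: SEQ = 72373, payload = 178 bytes
Segment 4: SEQ = 72551, payload = 1434 bytes
SEQ of segment 4 = 70983 + 730 + 660 + 178 = 72551

72551


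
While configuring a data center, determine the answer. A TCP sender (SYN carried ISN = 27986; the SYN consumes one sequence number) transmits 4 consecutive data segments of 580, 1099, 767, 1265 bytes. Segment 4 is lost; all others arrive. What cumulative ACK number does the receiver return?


SYN uses sequence number 27986; first data byte = ISN + 1 = 27987.
Segment 1: SEQ = 27987, len = 580 B, covers [27987, 28566]
Segment 2: SEQ = 28567, len = 1099 B, covers [28567, 29665]
Segment 3: SEQ = 29666, len = 767 B, covers [29666, 30432]
Segment 4: SEQ = 30433, len = 1265 B, covers [30433, 31697] [LOST]
In-order data received: bytes [27987, 30432] (segments 1..3).
Segment 4 missing -> gap begins at byte 30433.
Cumulative ACK = next expected in-order byte = 27987 + 580 + 1099 + 767 = 30433

30433


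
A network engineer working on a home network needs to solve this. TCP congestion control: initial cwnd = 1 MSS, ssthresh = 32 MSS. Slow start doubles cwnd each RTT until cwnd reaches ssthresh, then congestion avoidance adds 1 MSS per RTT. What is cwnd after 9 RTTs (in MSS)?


RTT 0: cwnd = 1 MSS (initial)
RTT 1: cwnd = 2 MSS (slow start, doubled)
RTT 2: cwnd = 4 MSS (slow start, doubled)
RTT 3: cwnd = 8 MSS (slow start, doubled)
RTT 4: cwnd = 16 MSS (slow start, doubled)
RTT 5: cwnd = 32 MSS (slow start, doubled)
RTT 6: cwnd = 33 MSS (congestion avoidance, +1)
RTT 7: cwnd = 34 MSS (congestion avoidance, +1)
RTT 8: cwnd = 35 MSS (congestion avoidance, +1)
RTT 9: cwnd = 36 MSS (congestion avoidance, +1)

36


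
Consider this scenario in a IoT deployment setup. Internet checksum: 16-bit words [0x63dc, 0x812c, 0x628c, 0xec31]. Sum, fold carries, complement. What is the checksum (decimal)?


Given words: [0x63dc, 0x812c, 0x628c, 0xec31]
Step 1: Sum all words
Raw sum = 25564 + 33068 + 25228 + 60465 = 144325
Step 2: Fold carry: (13253 + 2) = 13255
One's complement = ~13255 & 0xFFFF = 52280

52280


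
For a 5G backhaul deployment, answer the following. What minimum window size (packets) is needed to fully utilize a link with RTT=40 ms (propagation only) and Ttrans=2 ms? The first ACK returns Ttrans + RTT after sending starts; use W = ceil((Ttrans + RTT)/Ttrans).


Given: Ttrans = 2 ms, RTT = 40 ms (= 2 * Tprop, Tprop = 20 ms)
Time until first ACK returns = Ttrans + RTT = 2 + 40 = 42 ms
Need W * Ttrans >= Ttrans + RTT  ->  W >= (Ttrans + RTT) / Ttrans
(Ttrans + RTT) / Ttrans = 42 / 2 = 21
W_min = ceil(21) = 21

21


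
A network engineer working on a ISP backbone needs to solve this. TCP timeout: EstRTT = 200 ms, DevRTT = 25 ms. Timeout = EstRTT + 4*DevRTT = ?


Given: EstRTT = 200 ms, DevRTT = 25 ms
Timeout = EstRTT + 4 * DevRTT
4 * DevRTT = 4 * 25 = 100
Timeout = 200 + 100 = 300 ms

300


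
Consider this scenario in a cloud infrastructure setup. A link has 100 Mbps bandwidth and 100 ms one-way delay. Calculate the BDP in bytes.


Given: bandwidth = 100 Mbps, delay = 100 ms
BDP in bits = 100 * 10^6 * 100 / 1000
BDP in bits = 10000000
BDP in bytes = 10000000 / 8 = 1250000

1250000


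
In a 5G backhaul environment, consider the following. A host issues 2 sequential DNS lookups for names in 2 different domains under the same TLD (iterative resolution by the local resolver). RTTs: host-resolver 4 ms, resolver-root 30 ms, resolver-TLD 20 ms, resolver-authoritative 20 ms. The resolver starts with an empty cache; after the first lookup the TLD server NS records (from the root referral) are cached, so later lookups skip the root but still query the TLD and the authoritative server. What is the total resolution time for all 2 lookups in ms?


Lookup 1 (cold cache): local + root + TLD + auth = 4 + 30 + 20 + 20 = 74 ms
Lookups 2..2 (TLD NS cached -> skip root; new domain -> still ask TLD and auth): local + TLD + auth = 4 + 20 + 20 = 44 ms each
Remaining 1 lookups: 1 * 44 = 44 ms
Total = 74 + 44 = 118 ms

118


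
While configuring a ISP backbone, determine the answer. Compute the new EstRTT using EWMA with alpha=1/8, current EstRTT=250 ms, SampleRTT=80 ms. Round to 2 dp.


Given: EstRTT = 250 ms, SampleRTT = 80 ms, alpha = 1/8
New EstRTT = (1 - alpha) * EstRTT + alpha * SampleRTT
(7/8) * 250 = 218.75
(1/8) * 80 = 10
New EstRTT = 218.75 + 10 = 228.75 ms -> 228.75 ms (2 dp)

228.75


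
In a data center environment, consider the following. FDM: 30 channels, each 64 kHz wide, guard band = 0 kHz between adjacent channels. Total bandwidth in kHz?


Given: 30 channels, 64 kHz each, guard = 0 kHz
Channel bandwidth = 30 * 64 = 1920 kHz
Guard bands = 29 gaps * 0 kHz = 0 kHz
Total = 1920 + 0 = 1920 kHz

1920


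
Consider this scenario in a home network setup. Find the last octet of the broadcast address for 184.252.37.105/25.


Given: IP = 184.252.37.105, prefix = /25
Host bits = 32 - 25 = 7
Network last octet = 105 AND mask = 0
Host part size = 2^7 - 1 = 127
Broadcast last octet = 0 OR 127 = 127

127


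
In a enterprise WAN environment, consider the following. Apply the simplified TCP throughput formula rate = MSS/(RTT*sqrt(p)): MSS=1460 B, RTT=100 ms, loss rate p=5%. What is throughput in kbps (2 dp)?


Given: MSS = 1460 bytes, RTT = 100 ms, loss = 5%
RTT in seconds = 100 / 1000 = 0.1
Loss rate = 5% = 0.05
sqrt(loss) = sqrt(0.05) = 0.223606797750
Throughput (bytes/s) = 1460 / (0.1 * 0.223606797750) = 65293.1849
Throughput (kbps) = 65293.1849 * 8 / 1000 = 522.345480 -> 522.35 kbps (2 dp)

522.35


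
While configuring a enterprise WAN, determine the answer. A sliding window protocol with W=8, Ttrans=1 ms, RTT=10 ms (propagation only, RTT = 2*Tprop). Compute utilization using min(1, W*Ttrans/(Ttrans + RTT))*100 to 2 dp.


Given: W = 8, Ttrans = 1 ms, RTT = 10 ms (= 2 * Tprop, Tprop = 5 ms)
Cycle time = Ttrans + RTT = 1 + 10 = 11 ms (first packet sent until its ACK returns)
W * Ttrans = 8 * 1 = 8 ms of sending per cycle
W * Ttrans / (Ttrans + RTT) = 8 / 11 = 0.727273
U = min(1, 0.727273) = 0.727273
U% = 72.73%

72.73


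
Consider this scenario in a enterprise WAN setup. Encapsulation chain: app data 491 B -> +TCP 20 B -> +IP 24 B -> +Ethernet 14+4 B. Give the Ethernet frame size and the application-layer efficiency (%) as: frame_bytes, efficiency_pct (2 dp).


TCP segment = 491 + 20 = 511 B
IP packet = 511 + 24 = 535 B
Ethernet frame = 535 + 14 + 4 = 553 B
Efficiency = app / frame = 491 / 553 = 0.887884 = 88.7884% -> 88.79% (2 dp)

553, 88.79


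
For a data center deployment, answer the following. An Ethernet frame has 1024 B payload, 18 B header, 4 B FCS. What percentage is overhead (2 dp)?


Given: payload = 1024 B, header = 18 B, trailer = 4 B
Overhead bytes = header + trailer = 18 + 4 = 22
Total frame = payload + overhead = 1024 + 22 = 1046
Overhead % = 22 / 1046 * 100 = 2.1033% -> 2.10% (2 dp)

2.10


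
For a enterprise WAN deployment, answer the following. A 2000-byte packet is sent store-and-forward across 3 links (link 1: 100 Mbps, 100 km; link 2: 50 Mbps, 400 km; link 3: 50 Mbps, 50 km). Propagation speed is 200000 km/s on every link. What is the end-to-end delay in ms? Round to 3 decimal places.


Packet = 2000 bytes = 16000 bits. Store-and-forward: sum (t_trans + t_prop) per link.
Link 1: t_trans = 16000/(100*10^6) s = 0.1600 ms; t_prop = 100/200000 s = 0.5000 ms; subtotal = 0.6600 ms
Link 2: t_trans = 16000/(50*10^6) s = 0.3200 ms; t_prop = 400/200000 s = 2.0000 ms; subtotal = 2.3200 ms
Link 3: t_trans = 16000/(50*10^6) s = 0.3200 ms; t_prop = 50/200000 s = 0.2500 ms; subtotal = 0.5700 ms
End-to-end = 0.6600 + 2.3200 + 0.5700 = 3.5500 ms -> 3.550 ms (3 dp)

3.550


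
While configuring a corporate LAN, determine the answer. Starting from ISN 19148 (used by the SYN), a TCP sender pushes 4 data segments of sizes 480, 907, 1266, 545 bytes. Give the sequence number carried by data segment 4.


The SYN occupies sequence number ISN = 19148, so the first data byte is ISN + 1 = 19149.
SEQ of data segment i = (ISN + 1) + sum of payload sizes of segments 1..i-1.
Segment 1: SEQ = 19149, payload = 480 bytes
Segment 2: SEQ = 19629, payload = 907 bytes
Segment 3: SEQ = 20536, payload = 1266 bytes
Segment 4: SEQ = 21802, payload = 545 bytes
SEQ of segment 4 = 19149 + 480 + 907 + 1266 = 21802

21802


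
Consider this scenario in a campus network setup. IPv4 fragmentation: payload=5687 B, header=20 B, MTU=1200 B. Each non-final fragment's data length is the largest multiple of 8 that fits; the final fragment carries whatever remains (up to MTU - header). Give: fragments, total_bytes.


Max data per non-final fragment = floor((MTU - header)/8)*8 = floor((1200 - 20)/8)*8 = floor(1180/8)*8 = 1176 B
Final fragment needs no 8-byte alignment: it can carry up to MTU - header = 1180 B
Non-final fragments needed = ceil((payload - 1180) / 1176) = ceil(4507/1176) = ceil(3.8325) = 4
Number of fragments = 4 + 1 = 5
Fragment sizes (data): 4 * 1176 B + 983 B (last, 983 <= 1180 OK)
Total bytes sent = payload + n_frags * header = 5687 + 5*20 = 5687 + 100 = 5787 B

5, 5787


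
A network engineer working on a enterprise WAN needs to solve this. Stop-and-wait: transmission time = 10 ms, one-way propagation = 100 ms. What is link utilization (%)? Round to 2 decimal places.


Given: Ttrans = 10 ms, Tprop = 100 ms
RTT = 2 * Tprop = 2 * 100 = 200 ms
U = Ttrans / (Ttrans + RTT)
U = 10 / (10 + 200)
U = 10 / 210 = 0.047619
U% = 4.76%

4.76


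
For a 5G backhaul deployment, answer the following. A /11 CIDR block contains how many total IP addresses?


Given: CIDR prefix /11
Host bits = 32 - 11 = 21
Total addresses = 2^21 = 2097152

2097152


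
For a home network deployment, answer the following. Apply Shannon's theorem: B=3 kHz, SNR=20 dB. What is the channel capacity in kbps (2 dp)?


Given: B = 3 kHz, SNR = 20 dB
SNR linear = 10^(20/10) = 100
1 + SNR = 101
log2(101) = 6.6582114828
C = 3 * 1000 * 6.6582114828 = 19974.6344 bps
C = 19.974634 kbps -> 19.97 kbps (2 dp)

19.97


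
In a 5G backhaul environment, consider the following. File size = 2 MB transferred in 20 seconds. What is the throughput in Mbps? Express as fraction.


Given: file = 2 MB, time = 20 s
File in Mb = 2 * 8 = 16 Mb
Throughput = 16 / 20 Mbps
Throughput = 4/5 Mbps

4/5


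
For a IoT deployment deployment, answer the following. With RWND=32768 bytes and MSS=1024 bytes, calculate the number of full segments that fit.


Given: RWND = 32768 bytes, MSS = 1024 bytes
Full segments = floor(RWND / MSS)
Full segments = floor(32768 / 1024)
Full segments = floor(32.0) = 32

32


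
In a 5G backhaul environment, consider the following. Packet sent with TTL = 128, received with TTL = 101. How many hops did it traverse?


Given: initial TTL = 128, received TTL = 101
Hops = initial TTL - received TTL
Hops = 128 - 101 = 27

27


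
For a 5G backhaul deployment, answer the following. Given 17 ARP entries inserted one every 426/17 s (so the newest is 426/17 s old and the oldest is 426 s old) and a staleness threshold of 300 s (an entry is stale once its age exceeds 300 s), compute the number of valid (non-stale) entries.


Ages are k * 426/17 s for k = 1..17 (spacing = 25.0588 s).
Entry k is valid iff k * 426/17 <= 300 iff k <= 17 * 300 / 426 = 11.9718
n_valid = floor(11.9718) = 11
(n_stale = 17 - 11 = 6)

11


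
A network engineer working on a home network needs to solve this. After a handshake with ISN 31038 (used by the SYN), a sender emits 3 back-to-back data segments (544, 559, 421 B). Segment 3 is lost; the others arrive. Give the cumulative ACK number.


SYN uses sequence number 31038; first data byte = ISN + 1 = 31039.
Segment 1: SEQ = 31039, len = 544 B, covers [31039, 31582]
Segment 2: SEQ = 31583, len = 559 B, covers [31583, 32141]
Segment 3: SEQ = 32142, len = 421 B, covers [32142, 32562] [LOST]
In-order data received: bytes [31039, 32141] (segments 1..2).
Segment 3 missing -> gap begins at byte 32142.
Cumulative ACK = next expected in-order byte = 31039 + 544 + 559 = 32142

32142


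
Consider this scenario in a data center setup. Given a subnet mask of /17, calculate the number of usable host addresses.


Given: subnet mask /17
Host bits = 32 - 17 = 15
Total addresses = 2^15 = 32768
Usable hosts = 32768 - 2 (network + broadcast) = 32766

32766


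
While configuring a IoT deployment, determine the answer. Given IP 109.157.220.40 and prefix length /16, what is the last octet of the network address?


Given: IP = 109.157.220.40, prefix = /16
Subnet mask = 255.255.0.0
Last octet of IP: 40
Last octet of mask: 0
Network last octet = 40 AND 0 = 0

0


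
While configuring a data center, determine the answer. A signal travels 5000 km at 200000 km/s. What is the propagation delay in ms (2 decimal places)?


Given: distance = 5000 km, speed = 200000 km/s
Delay = distance / speed = 5000 / 200000 seconds
Delay in ms = 5000 * 1000 / 200000
Delay = 25.0000 ms
Rounded to 2 dp = 25.00 ms

25.00


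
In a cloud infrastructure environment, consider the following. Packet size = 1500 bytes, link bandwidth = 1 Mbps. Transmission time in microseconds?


Given: packet = 1500 bytes, bandwidth = 1 Mbps
Packet in bits = 1500 * 8 = 12000 bits
Bandwidth = 1 * 10^6 = 1000000 bps
Time = 12000 / 1000000 seconds
Time in us = 12000 * 10^6 / 1000000 = 12000

12000


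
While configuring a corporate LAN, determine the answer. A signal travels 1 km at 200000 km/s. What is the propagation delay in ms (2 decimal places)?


Given: distance = 1 km, speed = 200000 km/s
Delay = distance / speed = 1 / 200000 seconds
Delay in ms = 1 * 1000 / 200000
Delay = 0.0050 ms
Rounded to 2 dp = 0.01 ms

0.01


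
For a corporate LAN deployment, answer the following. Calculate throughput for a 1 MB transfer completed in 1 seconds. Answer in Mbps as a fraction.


Given: file = 1 MB, time = 1 s
File in Mb = 1 * 8 = 8 Mb
Throughput = 8 / 1 Mbps
Throughput = 8 Mbps

8


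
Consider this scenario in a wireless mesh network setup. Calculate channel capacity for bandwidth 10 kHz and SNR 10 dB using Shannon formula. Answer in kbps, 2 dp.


Given: B = 10 kHz, SNR = 10 dB
SNR linear = 10^(10/10) = 10
1 + SNR = 11
log2(11) = 3.4594316186
C = 10 * 1000 * 3.4594316186 = 34594.3162 bps
C = 34.594316 kbps -> 34.59 kbps (2 dp)

34.59


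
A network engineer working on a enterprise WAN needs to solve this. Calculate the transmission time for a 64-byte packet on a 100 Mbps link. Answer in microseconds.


Given: packet = 64 bytes, bandwidth = 100 Mbps
Packet in bits = 64 * 8 = 512 bits
Bandwidth = 100 * 10^6 = 100000000 bps
Time = 512 / 100000000 seconds
Time in us = 512 * 10^6 / 100000000 = 5.12

5.12


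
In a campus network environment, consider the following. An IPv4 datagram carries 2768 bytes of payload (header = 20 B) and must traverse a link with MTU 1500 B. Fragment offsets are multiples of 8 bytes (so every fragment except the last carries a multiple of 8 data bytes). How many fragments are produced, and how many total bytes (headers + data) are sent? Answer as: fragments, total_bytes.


Max data per non-final fragment = floor((MTU - header)/8)*8 = floor((1500 - 20)/8)*8 = floor(1480/8)*8 = 1480 B
Final fragment needs no 8-byte alignment: it can carry up to MTU - header = 1480 B
Non-final fragments needed = ceil((payload - 1480) / 1480) = ceil(1288/1480) = ceil(0.8703) = 1
Number of fragments = 1 + 1 = 2
Fragment sizes (data): 1 * 1480 B + 1288 B (last, 1288 <= 1480 OK)
Total bytes sent = payload + n_frags * header = 2768 + 2*20 = 2768 + 40 = 2808 B

2, 2808


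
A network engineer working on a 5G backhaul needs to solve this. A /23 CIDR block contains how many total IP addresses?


Given: CIDR prefix /23
Host bits = 32 - 23 = 9
Total addresses = 2^9 = 512

512


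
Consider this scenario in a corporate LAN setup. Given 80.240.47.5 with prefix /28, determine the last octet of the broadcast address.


Given: IP = 80.240.47.5, prefix = /28
Host bits = 32 - 28 = 4
Network last octet = 5 AND mask = 0
Host part size = 2^4 - 1 = 15
Broadcast last octet = 0 OR 15 = 15

15


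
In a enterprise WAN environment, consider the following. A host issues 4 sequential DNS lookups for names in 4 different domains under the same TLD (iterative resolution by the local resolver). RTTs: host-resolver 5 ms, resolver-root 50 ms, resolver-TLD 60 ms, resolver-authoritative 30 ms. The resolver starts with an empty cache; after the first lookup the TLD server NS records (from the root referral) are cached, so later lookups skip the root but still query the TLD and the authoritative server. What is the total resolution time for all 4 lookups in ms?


Lookup 1 (cold cache): local + root + TLD + auth = 5 + 50 + 60 + 30 = 145 ms
Lookups 2..4 (TLD NS cached -> skip root; new domain -> still ask TLD and auth): local + TLD + auth = 5 + 60 + 30 = 95 ms each
Remaining 3 lookups: 3 * 95 = 285 ms
Total = 145 + 285 = 430 ms

430


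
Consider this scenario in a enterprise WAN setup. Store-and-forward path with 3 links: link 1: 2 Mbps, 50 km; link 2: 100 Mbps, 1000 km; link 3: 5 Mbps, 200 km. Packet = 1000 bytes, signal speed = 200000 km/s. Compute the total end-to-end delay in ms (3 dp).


Packet = 1000 bytes = 8000 bits. Store-and-forward: sum (t_trans + t_prop) per link.
Link 1: t_trans = 8000/(2*10^6) s = 4.0000 ms; t_prop = 50/200000 s = 0.2500 ms; subtotal = 4.2500 ms
Link 2: t_trans = 8000/(100*10^6) s = 0.0800 ms; t_prop = 1000/200000 s = 5.0000 ms; subtotal = 5.0800 ms
Link 3: t_trans = 8000/(5*10^6) s = 1.6000 ms; t_prop = 200/200000 s = 1.0000 ms; subtotal = 2.6000 ms
End-to-end = 4.2500 + 5.0800 + 2.6000 = 11.9300 ms -> 11.930 ms (3 dp)

11.930


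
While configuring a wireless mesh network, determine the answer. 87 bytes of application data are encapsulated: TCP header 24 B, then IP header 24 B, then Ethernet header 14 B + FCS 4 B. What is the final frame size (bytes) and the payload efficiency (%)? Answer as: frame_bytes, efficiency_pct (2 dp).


TCP segment = 87 + 24 = 111 B
IP packet = 111 + 24 = 135 B
Ethernet frame = 135 + 14 + 4 = 153 B
Efficiency = app / frame = 87 / 153 = 0.568627 = 56.8627% -> 56.86% (2 dp)

153, 56.86


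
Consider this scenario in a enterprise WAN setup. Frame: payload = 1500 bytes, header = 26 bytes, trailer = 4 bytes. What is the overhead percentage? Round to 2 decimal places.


Given: payload = 1500 B, header = 26 B, trailer = 4 B
Overhead bytes = header + trailer = 26 + 4 = 30
Total frame = payload + overhead = 1500 + 30 = 1530
Overhead % = 30 / 1530 * 100 = 1.9608% -> 1.96% (2 dp)

1.96


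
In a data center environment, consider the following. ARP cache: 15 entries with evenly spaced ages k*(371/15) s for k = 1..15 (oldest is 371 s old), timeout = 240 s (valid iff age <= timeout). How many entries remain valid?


Ages are k * 371/15 s for k = 1..15 (spacing = 24.7333 s).
Entry k is valid iff k * 371/15 <= 240 iff k <= 15 * 240 / 371 = 9.7035
n_valid = floor(9.7035) = 9
(n_stale = 15 - 9 = 6)

9


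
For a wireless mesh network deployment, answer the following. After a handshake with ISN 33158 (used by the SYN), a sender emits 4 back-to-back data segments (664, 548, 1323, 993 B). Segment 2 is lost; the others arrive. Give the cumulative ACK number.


SYN uses sequence number 33158; first data byte = ISN + 1 = 33159.
Segment 1: SEQ = 33159, len = 664 B, covers [33159, 33822]
Segment 2: SEQ = 33823, len = 548 B, covers [33823, 34370] [LOST]
Segment 3: SEQ = 34371, len = 1323 B, covers [34371, 35693]
Segment 4: SEQ = 35694, len = 993 B, covers [35694, 36686]
In-order data received: bytes [33159, 33822] (segments 1..1).
Segment 2 missing -> gap begins at byte 33823; later segments buffered out of order.
Cumulative ACK = next expected in-order byte = 33159 + 664 = 33823

33823


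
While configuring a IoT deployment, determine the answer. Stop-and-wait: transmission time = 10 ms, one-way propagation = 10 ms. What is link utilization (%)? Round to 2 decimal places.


Given: Ttrans = 10 ms, Tprop = 10 ms
RTT = 2 * Tprop = 2 * 10 = 20 ms
U = Ttrans / (Ttrans + RTT)
U = 10 / (10 + 20)
U = 10 / 30 = 0.333333
U% = 33.33%

33.33


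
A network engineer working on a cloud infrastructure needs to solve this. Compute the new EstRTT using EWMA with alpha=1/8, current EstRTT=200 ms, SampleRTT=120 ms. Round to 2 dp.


Given: EstRTT = 200 ms, SampleRTT = 120 ms, alpha = 1/8
New EstRTT = (1 - alpha) * EstRTT + alpha * SampleRTT
(7/8) * 200 = 175
(1/8) * 120 = 15
New EstRTT = 175 + 15 = 190 ms -> 190.00 ms (2 dp)

190.00


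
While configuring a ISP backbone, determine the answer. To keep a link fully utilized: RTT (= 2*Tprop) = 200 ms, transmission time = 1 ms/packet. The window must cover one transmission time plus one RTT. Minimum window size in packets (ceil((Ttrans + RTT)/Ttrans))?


Given: Ttrans = 1 ms, RTT = 200 ms (= 2 * Tprop, Tprop = 100 ms)
Time until first ACK returns = Ttrans + RTT = 1 + 200 = 201 ms
Need W * Ttrans >= Ttrans + RTT  ->  W >= (Ttrans + RTT) / Ttrans
(Ttrans + RTT) / Ttrans = 201 / 1 = 201
W_min = ceil(201) = 201

201


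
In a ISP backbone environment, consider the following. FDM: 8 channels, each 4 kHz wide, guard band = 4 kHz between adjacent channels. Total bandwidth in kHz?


Given: 8 channels, 4 kHz each, guard = 4 kHz
Channel bandwidth = 8 * 4 = 32 kHz
Guard bands = 7 gaps * 4 kHz = 28 kHz
Total = 32 + 28 = 60 kHz

60


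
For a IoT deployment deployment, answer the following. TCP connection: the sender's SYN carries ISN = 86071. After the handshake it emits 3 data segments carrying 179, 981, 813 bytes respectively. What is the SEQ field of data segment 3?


The SYN occupies sequence number ISN = 86071, so the first data byte is ISN + 1 = 86072.
SEQ of data segment i = (ISN + 1) + sum of payload sizes of segments 1..i-1.
Segment 1: SEQ = 86072, payload = 179 bytes
Segment 2: SEQ = 86251, payload = 981 bytes
Segment 3: SEQ = 87232, payload = 813 bytes
SEQ of segment 3 = 86072 + 179 + 981 = 87232

87232


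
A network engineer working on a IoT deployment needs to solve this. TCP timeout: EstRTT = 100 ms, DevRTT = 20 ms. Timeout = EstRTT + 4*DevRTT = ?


Given: EstRTT = 100 ms, DevRTT = 20 ms
Timeout = EstRTT + 4 * DevRTT
4 * DevRTT = 4 * 20 = 80
Timeout = 100 + 80 = 180 ms

180


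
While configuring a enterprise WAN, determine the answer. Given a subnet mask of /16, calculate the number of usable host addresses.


Given: subnet mask /16
Host bits = 32 - 16 = 16
Total addresses = 2^16 = 65536
Usable hosts = 65536 - 2 (network + broadcast) = 65534

65534


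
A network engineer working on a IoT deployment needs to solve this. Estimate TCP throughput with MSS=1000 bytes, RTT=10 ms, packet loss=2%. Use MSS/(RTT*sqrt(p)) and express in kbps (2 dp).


Given: MSS = 1000 bytes, RTT = 10 ms, loss = 2%
RTT in seconds = 10 / 1000 = 0.01
Loss rate = 2% = 0.02
sqrt(loss) = sqrt(0.02) = 0.141421356237
Throughput (bytes/s) = 1000 / (0.01 * 0.141421356237) = 707106.7812
Throughput (kbps) = 707106.7812 * 8 / 1000 = 5656.854249 -> 5656.85 kbps (2 dp)

5656.85


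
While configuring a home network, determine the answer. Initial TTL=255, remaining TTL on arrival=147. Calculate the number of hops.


Given: initial TTL = 255, received TTL = 147
Hops = initial TTL - received TTL
Hops = 255 - 147 = 108

108


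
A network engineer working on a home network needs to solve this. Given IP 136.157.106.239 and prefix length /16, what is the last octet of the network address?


Given: IP = 136.157.106.239, prefix = /16
Subnet mask = 255.255.0.0
Last octet of IP: 239
Last octet of mask: 0
Network last octet = 239 AND 0 = 0

0


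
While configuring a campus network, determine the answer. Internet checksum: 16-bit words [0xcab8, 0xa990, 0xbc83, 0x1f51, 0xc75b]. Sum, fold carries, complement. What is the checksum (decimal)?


Given words: [0xcab8, 0xa990, 0xbc83, 0x1f51, 0xc75b]
Step 1: Sum all words
Raw sum = 51896 + 43408 + 48259 + 8017 + 51035 = 202615
Step 2: Fold carry: (6007 + 3) = 6010
One's complement = ~6010 & 0xFFFF = 59525

59525


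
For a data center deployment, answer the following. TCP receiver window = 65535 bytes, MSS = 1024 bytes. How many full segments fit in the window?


Given: RWND = 65535 bytes, MSS = 1024 bytes
Full segments = floor(RWND / MSS)
Full segments = floor(65535 / 1024)
Full segments = floor(63.999) = 63

63


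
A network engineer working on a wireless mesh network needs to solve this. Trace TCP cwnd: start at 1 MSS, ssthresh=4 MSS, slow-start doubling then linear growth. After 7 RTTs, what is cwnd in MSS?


RTT 0: cwnd = 1 MSS (initial)
RTT 1: cwnd = 2 MSS (slow start, doubled)
RTT 2: cwnd = 4 MSS (slow start, doubled)
RTT 3: cwnd = 5 MSS (congestion avoidance, +1)
RTT 4: cwnd = 6 MSS (congestion avoidance, +1)
RTT 5: cwnd = 7 MSS (congestion avoidance, +1)
RTT 6: cwnd = 8 MSS (congestion avoidance, +1)
RTT 7: cwnd = 9 MSS (congestion avoidance, +1)

9


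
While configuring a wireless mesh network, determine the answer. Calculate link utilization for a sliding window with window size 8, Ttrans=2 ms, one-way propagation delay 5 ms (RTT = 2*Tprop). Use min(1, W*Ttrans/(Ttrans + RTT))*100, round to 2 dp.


Given: W = 8, Ttrans = 2 ms, RTT = 10 ms (= 2 * Tprop, Tprop = 5 ms)
Cycle time = Ttrans + RTT = 2 + 10 = 12 ms (first packet sent until its ACK returns)
W * Ttrans = 8 * 2 = 16 ms of sending per cycle
W * Ttrans / (Ttrans + RTT) = 16 / 12 = 1.333333
U = min(1, 1.333333) = 1.000000
U% = 100.00%

100.00


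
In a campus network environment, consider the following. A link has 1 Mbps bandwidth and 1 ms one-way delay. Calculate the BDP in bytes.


Given: bandwidth = 1 Mbps, delay = 1 ms
BDP in bits = 1 * 10^6 * 1 / 1000
BDP in bits = 1000
BDP in bytes = 1000 / 8 = 125

125


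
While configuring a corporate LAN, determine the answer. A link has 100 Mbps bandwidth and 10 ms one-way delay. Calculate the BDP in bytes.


Given: bandwidth = 100 Mbps, delay = 10 ms
BDP in bits = 100 * 10^6 * 10 / 1000
BDP in bits = 1000000
BDP in bytes = 1000000 / 8 = 125000

125000


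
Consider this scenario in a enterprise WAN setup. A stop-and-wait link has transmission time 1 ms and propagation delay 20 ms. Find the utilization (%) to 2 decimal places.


Given: Ttrans = 1 ms, Tprop = 20 ms
RTT = 2 * Tprop = 2 * 20 = 40 ms
U = Ttrans / (Ttrans + RTT)
U = 1 / (1 + 40)
U = 1 / 41 = 0.02439
U% = 2.44%

2.44


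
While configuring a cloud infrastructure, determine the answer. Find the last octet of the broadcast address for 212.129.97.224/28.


Given: IP = 212.129.97.224, prefix = /28
Host bits = 32 - 28 = 4
Network last octet = 224 AND mask = 224
Host part size = 2^4 - 1 = 15
Broadcast last octet = 224 OR 15 = 239

239


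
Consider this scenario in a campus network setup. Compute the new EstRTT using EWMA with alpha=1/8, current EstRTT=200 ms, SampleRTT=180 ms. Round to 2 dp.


Given: EstRTT = 200 ms, SampleRTT = 180 ms, alpha = 1/8
New EstRTT = (1 - alpha) * EstRTT + alpha * SampleRTT
(7/8) * 200 = 175
(1/8) * 180 = 22.5
New EstRTT = 175 + 22.5 = 197.5 ms -> 197.50 ms (2 dp)

197.50


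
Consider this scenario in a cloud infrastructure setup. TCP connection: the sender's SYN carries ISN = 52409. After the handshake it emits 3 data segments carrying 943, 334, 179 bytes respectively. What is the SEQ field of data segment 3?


The SYN occupies sequence number ISN = 52409, so the first data byte is ISN + 1 = 52410.
SEQ of data segment i = (ISN + 1) + sum of payload sizes of segments 1..i-1.
Segment 1: SEQ = 52410, payload = 943 bytes
Segment 2: SEQ = 53353, payload = 334 bytes
Segment 3: SEQ = 53687, payload = 179 bytes
SEQ of segment 3 = 52410 + 943 + 334 = 53687

53687


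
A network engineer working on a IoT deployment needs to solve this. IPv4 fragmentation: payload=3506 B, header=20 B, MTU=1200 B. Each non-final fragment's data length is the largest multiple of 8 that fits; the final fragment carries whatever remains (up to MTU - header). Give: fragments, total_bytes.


Max data per non-final fragment = floor((MTU - header)/8)*8 = floor((1200 - 20)/8)*8 = floor(1180/8)*8 = 1176 B
Final fragment needs no 8-byte alignment: it can carry up to MTU - header = 1180 B
Non-final fragments needed = ceil((payload - 1180) / 1176) = ceil(2326/1176) = ceil(1.9779) = 2
Number of fragments = 2 + 1 = 3
Fragment sizes (data): 2 * 1176 B + 1154 B (last, 1154 <= 1180 OK)
Total bytes sent = payload + n_frags * header = 3506 + 3*20 = 3506 + 60 = 3566 B

3, 3566


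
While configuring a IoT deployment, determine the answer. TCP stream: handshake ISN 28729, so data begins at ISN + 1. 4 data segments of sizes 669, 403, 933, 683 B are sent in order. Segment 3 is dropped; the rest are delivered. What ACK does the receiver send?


SYN uses sequence number 28729; first data byte = ISN + 1 = 28730.
Segment 1: SEQ = 28730, len = 669 B, covers [28730, 29398]
Segment 2: SEQ = 29399, len = 403 B, covers [29399, 29801]
Segment 3: SEQ = 29802, len = 933 B, covers [29802, 30734] [LOST]
Segment 4: SEQ = 30735, len = 683 B, covers [30735, 31417]
In-order data received: bytes [28730, 29801] (segments 1..2).
Segment 3 missing -> gap begins at byte 29802; later segments buffered out of order.
Cumulative ACK = next expected in-order byte = 28730 + 669 + 403 = 29802

29802


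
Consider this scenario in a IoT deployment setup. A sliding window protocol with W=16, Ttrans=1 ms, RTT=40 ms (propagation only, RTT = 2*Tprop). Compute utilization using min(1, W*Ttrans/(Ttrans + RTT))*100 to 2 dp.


Given: W = 16, Ttrans = 1 ms, RTT = 40 ms (= 2 * Tprop, Tprop = 20 ms)
Cycle time = Ttrans + RTT = 1 + 40 = 41 ms (first packet sent until its ACK returns)
W * Ttrans = 16 * 1 = 16 ms of sending per cycle
W * Ttrans / (Ttrans + RTT) = 16 / 41 = 0.390244
U = min(1, 0.390244) = 0.390244
U% = 39.02%

39.02


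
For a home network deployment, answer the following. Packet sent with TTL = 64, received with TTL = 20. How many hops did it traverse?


Given: initial TTL = 64, received TTL = 20
Hops = initial TTL - received TTL
Hops = 64 - 20 = 44

44


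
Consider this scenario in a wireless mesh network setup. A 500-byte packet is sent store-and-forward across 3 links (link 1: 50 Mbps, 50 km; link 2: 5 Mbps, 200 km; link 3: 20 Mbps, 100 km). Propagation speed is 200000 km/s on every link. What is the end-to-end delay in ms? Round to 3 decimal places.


Packet = 500 bytes = 4000 bits. Store-and-forward: sum (t_trans + t_prop) per link.
Link 1: t_trans = 4000/(50*10^6) s = 0.0800 ms; t_prop = 50/200000 s = 0.2500 ms; subtotal = 0.3300 ms
Link 2: t_trans = 4000/(5*10^6) s = 0.8000 ms; t_prop = 200/200000 s = 1.0000 ms; subtotal = 1.8000 ms
Link 3: t_trans = 4000/(20*10^6) s = 0.2000 ms; t_prop = 100/200000 s = 0.5000 ms; subtotal = 0.7000 ms
End-to-end = 0.3300 + 1.8000 + 0.7000 = 2.8300 ms -> 2.830 ms (3 dp)

2.830


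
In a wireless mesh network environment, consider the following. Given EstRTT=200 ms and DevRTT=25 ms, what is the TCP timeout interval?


Given: EstRTT = 200 ms, DevRTT = 25 ms
Timeout = EstRTT + 4 * DevRTT
4 * DevRTT = 4 * 25 = 100
Timeout = 200 + 100 = 300 ms

300


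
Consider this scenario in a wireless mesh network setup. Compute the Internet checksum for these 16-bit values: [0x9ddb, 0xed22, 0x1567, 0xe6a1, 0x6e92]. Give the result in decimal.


Given words: [0x9ddb, 0xed22, 0x1567, 0xe6a1, 0x6e92]
Step 1: Sum all words
Raw sum = 40411 + 60706 + 5479 + 59041 + 28306 = 193943
Step 2: Fold carry: (62871 + 2) = 62873
One's complement = ~62873 & 0xFFFF = 2662

2662


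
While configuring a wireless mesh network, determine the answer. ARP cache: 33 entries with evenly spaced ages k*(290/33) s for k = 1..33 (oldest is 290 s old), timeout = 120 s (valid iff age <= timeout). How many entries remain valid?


Ages are k * 290/33 s for k = 1..33 (spacing = 8.7879 s).
Entry k is valid iff k * 290/33 <= 120 iff k <= 33 * 120 / 290 = 13.6552
n_valid = floor(13.6552) = 13
(n_stale = 33 - 13 = 20)

13


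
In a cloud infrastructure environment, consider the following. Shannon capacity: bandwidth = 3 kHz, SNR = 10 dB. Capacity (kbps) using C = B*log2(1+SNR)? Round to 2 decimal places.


Given: B = 3 kHz, SNR = 10 dB
SNR linear = 10^(10/10) = 10
1 + SNR = 11
log2(11) = 3.4594316186
C = 3 * 1000 * 3.4594316186 = 10378.2949 bps
C = 10.378295 kbps -> 10.38 kbps (2 dp)

10.38


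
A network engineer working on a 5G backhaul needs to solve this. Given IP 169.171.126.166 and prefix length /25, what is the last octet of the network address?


Given: IP = 169.171.126.166, prefix = /25
Subnet mask = 255.255.255.128
Last octet of IP: 166
Last octet of mask: 128
Network last octet = 166 AND 128 = 128

128


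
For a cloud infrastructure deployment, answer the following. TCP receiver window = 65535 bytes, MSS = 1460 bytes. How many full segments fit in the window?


Given: RWND = 65535 bytes, MSS = 1460 bytes
Full segments = floor(RWND / MSS)
Full segments = floor(65535 / 1460)
Full segments = floor(44.887) = 44

44


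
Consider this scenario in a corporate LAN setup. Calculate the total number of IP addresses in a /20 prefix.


Given: CIDR prefix /20
Host bits = 32 - 20 = 12
Total addresses = 2^12 = 4096

4096


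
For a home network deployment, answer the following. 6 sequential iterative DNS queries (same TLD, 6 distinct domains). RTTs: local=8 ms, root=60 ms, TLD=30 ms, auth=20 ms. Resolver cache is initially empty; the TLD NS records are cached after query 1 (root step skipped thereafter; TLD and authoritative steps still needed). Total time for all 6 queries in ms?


Lookup 1 (cold cache): local + root + TLD + auth = 8 + 60 + 30 + 20 = 118 ms
Lookups 2..6 (TLD NS cached -> skip root; new domain -> still ask TLD and auth): local + TLD + auth = 8 + 30 + 20 = 58 ms each
Remaining 5 lookups: 5 * 58 = 290 ms
Total = 118 + 290 = 408 ms

408
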